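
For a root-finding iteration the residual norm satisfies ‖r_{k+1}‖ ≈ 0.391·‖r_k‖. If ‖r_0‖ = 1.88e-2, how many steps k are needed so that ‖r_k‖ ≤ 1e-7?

After k steps, ‖r_k‖ ≈ 1.88e-2·0.391^k.
Need 0.391^k ≤ 1e-7/1.88e-2 = 5.31915e-06.
k ≥ ln(5.31915e-06)/ln(0.391) = -12.1442/-0.93905 = 12.932.
Smallest integer k = 13.

13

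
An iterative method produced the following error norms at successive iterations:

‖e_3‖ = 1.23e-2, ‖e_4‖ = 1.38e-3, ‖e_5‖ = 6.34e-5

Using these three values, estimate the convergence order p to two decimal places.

p ≈ ln(‖e_5‖/‖e_4‖) / ln(‖e_4‖/‖e_3‖)
  = ln(6.34e-5/1.38e-3) / ln(1.38e-3/1.23e-2)
  = ln(0.045942) / ln(0.112195)
  = -3.08038 / -2.18752 ≈ 1.40816

1.41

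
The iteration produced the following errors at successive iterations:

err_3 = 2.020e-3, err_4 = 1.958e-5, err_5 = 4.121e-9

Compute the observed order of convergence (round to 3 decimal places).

1.826

p ≈ ln(err_5/err_4) / ln(err_4/err_3)
  = ln(4.121e-9/1.958e-5) / ln(1.958e-5/2.020e-3)
  = ln(0.00021047) / ln(0.00969307)
  = -8.466167 / -4.636344 ≈ 1.826044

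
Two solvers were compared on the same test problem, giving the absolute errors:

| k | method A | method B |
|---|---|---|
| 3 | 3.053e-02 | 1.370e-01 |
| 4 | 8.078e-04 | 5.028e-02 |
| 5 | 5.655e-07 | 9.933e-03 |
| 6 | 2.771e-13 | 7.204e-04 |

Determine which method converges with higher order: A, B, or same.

Method A: p ≈ ln(2.771e-13/5.655e-07)/ln(5.655e-07/8.078e-04) ≈ 2.00.
Method B: p ≈ ln(7.204e-04/9.933e-03)/ln(9.933e-03/5.028e-02) ≈ 1.62.
Method A has the higher order (≈2.0 vs ≈1.6).

A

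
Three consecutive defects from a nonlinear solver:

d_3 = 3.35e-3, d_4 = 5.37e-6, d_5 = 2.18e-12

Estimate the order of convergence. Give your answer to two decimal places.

2.29

p ≈ ln(d_5/d_4) / ln(d_4/d_3)
  = ln(2.18e-12/5.37e-6) / ln(5.37e-6/3.35e-3)
  = ln(4.05959e-07) / ln(0.00160299)
  = -14.71701 / -6.43588 ≈ 2.28671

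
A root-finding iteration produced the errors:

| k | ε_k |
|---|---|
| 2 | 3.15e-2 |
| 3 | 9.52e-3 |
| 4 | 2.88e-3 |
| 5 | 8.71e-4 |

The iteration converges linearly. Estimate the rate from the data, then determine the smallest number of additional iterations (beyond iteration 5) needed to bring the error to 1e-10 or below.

14

Rate ρ ≈ ε_5/ε_4 = 8.71e-4/2.88e-3 = 0.3024.
After j more steps, ε_{5+j} ≈ 8.71e-4·ρ^j; need ρ^j ≤ 1e-10/8.71e-4 = 1.14811e-07.
j ≥ ln(1.14811e-07)/ln(0.3024) = -15.9800/-1.19600 = 13.361.
So 14 more iterations are needed.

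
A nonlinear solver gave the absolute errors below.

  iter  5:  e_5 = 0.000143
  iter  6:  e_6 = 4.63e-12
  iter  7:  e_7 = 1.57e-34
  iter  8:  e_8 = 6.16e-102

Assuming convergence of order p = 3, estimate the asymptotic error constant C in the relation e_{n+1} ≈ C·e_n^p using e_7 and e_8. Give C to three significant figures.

C ≈ e_8 / e_7^3
  = 6.16e-102 / (1.57e-34)^3
  = 6.16e-102 / 3.86989e-102 ≈ 1.5918

1.59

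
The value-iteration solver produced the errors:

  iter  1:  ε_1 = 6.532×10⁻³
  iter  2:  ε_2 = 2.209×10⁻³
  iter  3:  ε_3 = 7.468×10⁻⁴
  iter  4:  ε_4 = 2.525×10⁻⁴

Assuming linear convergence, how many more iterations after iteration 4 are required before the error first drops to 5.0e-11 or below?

15

Rate ρ ≈ ε_4/ε_3 = 2.525×10⁻⁴/7.468×10⁻⁴ = 0.3381.
After j more steps, ε_{4+j} ≈ 2.525×10⁻⁴·ρ^j; need ρ^j ≤ 5.0e-11/2.525×10⁻⁴ = 1.9802e-07.
j ≥ ln(1.9802e-07)/ln(0.3381) = -15.4349/-1.08441 = 14.233.
So 15 more iterations are needed.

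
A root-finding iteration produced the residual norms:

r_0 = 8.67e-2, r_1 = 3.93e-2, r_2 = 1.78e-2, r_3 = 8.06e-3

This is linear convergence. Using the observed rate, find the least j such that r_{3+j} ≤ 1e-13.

32

Rate ρ ≈ r_3/r_2 = 8.06e-3/1.78e-2 = 0.4528.
After j more steps, r_{3+j} ≈ 8.06e-3·ρ^j; need ρ^j ≤ 1e-13/8.06e-3 = 1.24069e-11.
j ≥ ln(1.24069e-11)/ln(0.4528) = -25.1128/-0.79230 = 31.696.
So 32 more iterations are needed.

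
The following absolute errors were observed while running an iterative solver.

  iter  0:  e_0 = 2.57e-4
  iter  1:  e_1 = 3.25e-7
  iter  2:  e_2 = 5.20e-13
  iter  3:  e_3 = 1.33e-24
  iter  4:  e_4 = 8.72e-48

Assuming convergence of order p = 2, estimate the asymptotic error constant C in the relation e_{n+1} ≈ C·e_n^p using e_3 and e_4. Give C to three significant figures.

C ≈ e_4 / e_3^2
  = 8.72e-48 / (1.33e-24)^2
  = 8.72e-48 / 1.7689e-48 ≈ 4.9296

4.93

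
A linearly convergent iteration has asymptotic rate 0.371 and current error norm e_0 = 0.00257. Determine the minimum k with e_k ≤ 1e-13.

After k steps, e_k ≈ 0.00257·0.371^k.
Need 0.371^k ≤ 1e-13/0.00257 = 3.89105e-11.
k ≥ ln(3.89105e-11)/ln(0.371) = -23.9698/-0.99155 = 24.174.
Smallest integer k = 25.

25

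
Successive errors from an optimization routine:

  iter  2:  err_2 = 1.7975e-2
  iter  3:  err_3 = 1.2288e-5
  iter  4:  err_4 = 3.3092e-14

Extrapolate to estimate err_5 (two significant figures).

First estimate the order: p ≈ ln(err_4/err_3) / ln(err_3/err_2) = ln(3.3092e-14/1.2288e-5)/ln(1.2288e-5/1.7975e-2) = ln(2.69303e-09)/ln(0.000683616) ≈ 2.7075.
Then err_5 ≈ err_4·(err_4/err_3)^p = 3.3092e-14·(2.69303e-09)^2.7075 = 3.3092e-14·6.2716e-24 ≈ 2.075e-37.

2.1e-37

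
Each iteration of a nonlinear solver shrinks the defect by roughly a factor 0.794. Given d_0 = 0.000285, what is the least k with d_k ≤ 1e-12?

After k steps, d_k ≈ 0.000285·0.794^k.
Need 0.794^k ≤ 1e-12/0.000285 = 3.50877e-09.
k ≥ ln(3.50877e-09)/ln(0.794) = -19.4680/-0.23067 = 84.398.
Smallest integer k = 85.

85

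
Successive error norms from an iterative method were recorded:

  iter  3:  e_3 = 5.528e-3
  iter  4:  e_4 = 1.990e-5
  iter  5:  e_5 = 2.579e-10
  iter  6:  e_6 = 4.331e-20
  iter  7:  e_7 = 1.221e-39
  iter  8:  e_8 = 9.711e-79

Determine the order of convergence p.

2

Consecutive ratios: e_8/e_7 = 9.711e-79/1.221e-39 = 7.95332e-40, e_7/e_6 = 1.221e-39/4.331e-20 = 2.81921e-20.
p ≈ ln(7.95332e-40)/ln(2.81921e-20) = -90.0298/-45.0152 ≈ 2.00.
So the convergence is quadratic (order 2).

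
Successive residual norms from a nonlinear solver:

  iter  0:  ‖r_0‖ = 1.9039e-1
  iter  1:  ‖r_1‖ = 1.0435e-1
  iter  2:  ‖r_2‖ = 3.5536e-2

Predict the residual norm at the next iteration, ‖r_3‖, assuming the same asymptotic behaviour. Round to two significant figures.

First estimate the order: p ≈ ln(‖r_2‖/‖r_1‖) / ln(‖r_1‖/‖r_0‖) = ln(3.5536e-2/1.0435e-1)/ln(1.0435e-1/1.9039e-1) = ln(0.340546)/ln(0.548086) ≈ 1.7914.
Then ‖r_3‖ ≈ ‖r_2‖·(‖r_2‖/‖r_1‖)^p = 3.5536e-2·(0.340546)^1.7914 = 3.5536e-2·0.145191 ≈ 0.00516.

5.2e-3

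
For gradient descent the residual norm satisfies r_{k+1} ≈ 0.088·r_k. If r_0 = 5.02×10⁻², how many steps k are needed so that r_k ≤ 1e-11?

10

After k steps, r_k ≈ 5.02×10⁻²·0.088^k.
Need 0.088^k ≤ 1e-11/5.02×10⁻² = 1.99203e-10.
k ≥ ln(1.99203e-10)/ln(0.088) = -22.3367/-2.43042 = 9.190.
Smallest integer k = 10.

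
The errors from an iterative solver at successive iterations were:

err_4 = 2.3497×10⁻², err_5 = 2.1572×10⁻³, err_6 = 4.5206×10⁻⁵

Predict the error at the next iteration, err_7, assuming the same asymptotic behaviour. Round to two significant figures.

First estimate the order: p ≈ ln(err_6/err_5) / ln(err_5/err_4) = ln(4.5206×10⁻⁵/2.1572×10⁻³)/ln(2.1572×10⁻³/2.3497×10⁻²) = ln(0.0209559)/ln(0.0918075) ≈ 1.6186.
Then err_7 ≈ err_6·(err_6/err_5)^p = 4.5206×10⁻⁵·(0.0209559)^1.6186 = 4.5206×10⁻⁵·0.00191808 ≈ 8.671e-08.

8.7e-8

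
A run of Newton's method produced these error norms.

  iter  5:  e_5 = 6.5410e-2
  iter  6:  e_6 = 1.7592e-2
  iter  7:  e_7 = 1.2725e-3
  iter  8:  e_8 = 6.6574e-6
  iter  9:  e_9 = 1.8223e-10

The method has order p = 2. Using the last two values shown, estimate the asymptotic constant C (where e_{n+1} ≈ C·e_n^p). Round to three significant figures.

4.11

C ≈ e_9 / e_8^2
  = 1.8223e-10 / (6.6574e-6)^2
  = 1.8223e-10 / 4.4321e-11 ≈ 4.1116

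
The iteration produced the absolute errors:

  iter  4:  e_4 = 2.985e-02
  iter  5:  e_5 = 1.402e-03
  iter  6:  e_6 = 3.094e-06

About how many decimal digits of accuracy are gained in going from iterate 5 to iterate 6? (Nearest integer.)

Digits gained ≈ log₁₀(e_5/e_6) = log₁₀(1.402e-03/3.094e-06) = log₁₀(453.135) ≈ 2.656.

3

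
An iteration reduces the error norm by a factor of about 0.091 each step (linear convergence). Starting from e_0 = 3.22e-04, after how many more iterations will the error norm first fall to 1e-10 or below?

After k steps, e_k ≈ 3.22e-04·0.091^k.
Need 0.091^k ≤ 1e-10/3.22e-04 = 3.10559e-07.
k ≥ ln(3.10559e-07)/ln(0.091) = -14.9849/-2.39690 = 6.252.
Smallest integer k = 7.

7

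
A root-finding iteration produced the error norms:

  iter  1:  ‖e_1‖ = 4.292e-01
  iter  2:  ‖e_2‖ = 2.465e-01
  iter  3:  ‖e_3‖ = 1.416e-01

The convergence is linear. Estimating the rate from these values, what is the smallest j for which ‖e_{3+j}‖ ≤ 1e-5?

Rate ρ ≈ ‖e_3‖/‖e_2‖ = 1.416e-01/2.465e-01 = 0.5744.
After j more steps, ‖e_{3+j}‖ ≈ 1.416e-01·ρ^j; need ρ^j ≤ 1e-5/1.416e-01 = 7.06215e-05.
j ≥ ln(7.06215e-05)/ln(0.5744) = -9.5582/-0.55443 = 17.240.
So 18 more iterations are needed.

18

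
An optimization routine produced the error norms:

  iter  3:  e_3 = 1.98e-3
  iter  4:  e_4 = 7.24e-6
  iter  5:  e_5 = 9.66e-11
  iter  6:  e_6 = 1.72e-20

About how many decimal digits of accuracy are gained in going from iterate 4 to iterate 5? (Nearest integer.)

5

Digits gained ≈ log₁₀(e_4/e_5) = log₁₀(7.24e-6/9.66e-11) = log₁₀(74948.2) ≈ 4.875.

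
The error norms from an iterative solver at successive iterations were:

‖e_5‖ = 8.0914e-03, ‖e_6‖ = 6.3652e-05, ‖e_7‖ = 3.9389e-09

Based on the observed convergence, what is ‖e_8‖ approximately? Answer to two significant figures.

First estimate the order: p ≈ ln(‖e_7‖/‖e_6‖) / ln(‖e_6‖/‖e_5‖) = ln(3.9389e-09/6.3652e-05)/ln(6.3652e-05/8.0914e-03) = ln(6.18818e-05)/ln(0.00786662) ≈ 2.0000.
Then ‖e_8‖ ≈ ‖e_7‖·(‖e_7‖/‖e_6‖)^p = 3.9389e-09·(6.18818e-05)^2.0000 = 3.9389e-09·3.82936e-09 ≈ 1.508e-17.

1.5e-17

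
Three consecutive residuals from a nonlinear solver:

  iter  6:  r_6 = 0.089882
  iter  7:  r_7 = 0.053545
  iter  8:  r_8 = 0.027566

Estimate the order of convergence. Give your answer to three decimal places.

1.282

p ≈ ln(r_8/r_7) / ln(r_7/r_6)
  = ln(0.027566/0.053545) / ln(0.053545/0.089882)
  = ln(0.514819) / ln(0.595726)
  = -0.663940 / -0.517974 ≈ 1.281802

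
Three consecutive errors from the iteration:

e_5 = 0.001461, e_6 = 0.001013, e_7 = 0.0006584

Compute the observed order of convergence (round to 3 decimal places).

1.177

p ≈ ln(e_7/e_6) / ln(e_6/e_5)
  = ln(0.0006584/0.001013) / ln(0.001013/0.001461)
  = ln(0.649951) / ln(0.693361)
  = -0.430858 / -0.366204 ≈ 1.176552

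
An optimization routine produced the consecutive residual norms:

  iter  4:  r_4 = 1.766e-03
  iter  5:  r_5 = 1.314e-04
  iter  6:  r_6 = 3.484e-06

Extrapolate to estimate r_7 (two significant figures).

2.2e-8

First estimate the order: p ≈ ln(r_6/r_5) / ln(r_5/r_4) = ln(3.484e-06/1.314e-04)/ln(1.314e-04/1.766e-03) = ln(0.0265145)/ln(0.0744054) ≈ 1.3971.
Then r_7 ≈ r_6·(r_6/r_5)^p = 3.484e-06·(0.0265145)^1.3971 = 3.484e-06·0.00627262 ≈ 2.185e-08.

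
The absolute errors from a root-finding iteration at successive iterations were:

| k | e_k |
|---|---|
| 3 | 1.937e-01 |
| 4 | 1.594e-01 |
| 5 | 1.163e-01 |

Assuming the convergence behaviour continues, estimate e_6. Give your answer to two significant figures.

First estimate the order: p ≈ ln(e_5/e_4) / ln(e_4/e_3) = ln(1.163e-01/1.594e-01)/ln(1.594e-01/1.937e-01) = ln(0.729611)/ln(0.822922) ≈ 1.6175.
Then e_6 ≈ e_5·(e_5/e_4)^p = 1.163e-01·(0.729611)^1.6175 = 1.163e-01·0.600552 ≈ 0.06984.

7.0e-2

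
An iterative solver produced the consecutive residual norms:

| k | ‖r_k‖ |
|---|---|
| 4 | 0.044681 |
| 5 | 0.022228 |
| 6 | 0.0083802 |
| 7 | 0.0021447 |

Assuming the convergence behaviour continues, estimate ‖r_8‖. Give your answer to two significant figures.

First estimate the order: p ≈ ln(‖r_7‖/‖r_6‖) / ln(‖r_6‖/‖r_5‖) = ln(0.0021447/0.0083802)/ln(0.0083802/0.022228) = ln(0.255925)/ln(0.377011) ≈ 1.3971.
Then ‖r_8‖ ≈ ‖r_7‖·(‖r_7‖/‖r_6‖)^p = 0.0021447·(0.255925)^1.3971 = 0.0021447·0.148962 ≈ 0.0003195.

3.2e-4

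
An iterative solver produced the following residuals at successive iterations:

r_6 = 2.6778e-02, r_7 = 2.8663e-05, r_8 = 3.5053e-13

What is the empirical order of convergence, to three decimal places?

2.664

p ≈ ln(r_8/r_7) / ln(r_7/r_6)
  = ln(3.5053e-13/2.8663e-05) / ln(2.8663e-05/2.6778e-02)
  = ln(1.22294e-08) / ln(0.00107039)
  = -18.219423 / -6.839732 ≈ 2.663763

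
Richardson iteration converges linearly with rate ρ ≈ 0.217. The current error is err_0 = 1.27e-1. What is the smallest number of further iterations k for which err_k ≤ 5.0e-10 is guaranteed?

13

After k steps, err_k ≈ 1.27e-1·0.217^k.
Need 0.217^k ≤ 5.0e-10/1.27e-1 = 3.93701e-09.
k ≥ ln(3.93701e-09)/ln(0.217) = -19.3528/-1.52786 = 12.667.
Smallest integer k = 13.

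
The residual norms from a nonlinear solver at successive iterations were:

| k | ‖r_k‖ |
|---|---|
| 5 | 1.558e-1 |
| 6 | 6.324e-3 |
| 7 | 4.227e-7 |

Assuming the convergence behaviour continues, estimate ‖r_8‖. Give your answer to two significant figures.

First estimate the order: p ≈ ln(‖r_7‖/‖r_6‖) / ln(‖r_6‖/‖r_5‖) = ln(4.227e-7/6.324e-3)/ln(6.324e-3/1.558e-1) = ln(6.68406e-05)/ln(0.0405905) ≈ 3.0002.
Then ‖r_8‖ ≈ ‖r_7‖·(‖r_7‖/‖r_6‖)^p = 4.227e-7·(6.68406e-05)^3.0002 = 4.227e-7·2.98048e-13 ≈ 1.26e-19.

1.3e-19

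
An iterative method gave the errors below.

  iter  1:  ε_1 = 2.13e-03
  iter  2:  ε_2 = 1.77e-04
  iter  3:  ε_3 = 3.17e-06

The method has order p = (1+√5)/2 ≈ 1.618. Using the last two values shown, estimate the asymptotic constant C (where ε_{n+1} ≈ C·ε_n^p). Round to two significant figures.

C ≈ ε_3 / ε_2^1.618
  = 3.17e-06 / (1.77e-04)^1.618
  = 3.17e-06 / 8.49612e-07 ≈ 3.7311

3.7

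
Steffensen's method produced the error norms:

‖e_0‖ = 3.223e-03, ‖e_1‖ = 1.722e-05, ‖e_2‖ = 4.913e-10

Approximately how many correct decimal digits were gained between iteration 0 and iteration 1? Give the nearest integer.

Digits gained ≈ log₁₀(‖e_0‖/‖e_1‖) = log₁₀(3.223e-03/1.722e-05) = log₁₀(187.166) ≈ 2.272.

2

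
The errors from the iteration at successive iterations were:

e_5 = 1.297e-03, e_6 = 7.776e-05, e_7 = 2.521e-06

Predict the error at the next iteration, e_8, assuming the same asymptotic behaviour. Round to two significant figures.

First estimate the order: p ≈ ln(e_7/e_6) / ln(e_6/e_5) = ln(2.521e-06/7.776e-05)/ln(7.776e-05/1.297e-03) = ln(0.0324203)/ln(0.0599537) ≈ 1.2185.
Then e_8 ≈ e_7·(e_7/e_6)^p = 2.521e-06·(0.0324203)^1.2185 = 2.521e-06·0.0153261 ≈ 3.864e-08.

3.9e-8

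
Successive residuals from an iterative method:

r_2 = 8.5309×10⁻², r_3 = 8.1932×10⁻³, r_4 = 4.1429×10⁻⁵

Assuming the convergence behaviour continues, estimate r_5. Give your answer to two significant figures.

2.7e-10

First estimate the order: p ≈ ln(r_4/r_3) / ln(r_3/r_2) = ln(4.1429×10⁻⁵/8.1932×10⁻³)/ln(8.1932×10⁻³/8.5309×10⁻²) = ln(0.00505651)/ln(0.0960414) ≈ 2.2566.
Then r_5 ≈ r_4·(r_4/r_3)^p = 4.1429×10⁻⁵·(0.00505651)^2.2566 = 4.1429×10⁻⁵·6.5843e-06 ≈ 2.728e-10.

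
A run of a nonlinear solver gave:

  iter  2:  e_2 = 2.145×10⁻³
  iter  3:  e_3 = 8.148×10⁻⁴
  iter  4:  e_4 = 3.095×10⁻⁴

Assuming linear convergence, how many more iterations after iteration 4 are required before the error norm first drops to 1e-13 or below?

23

Rate ρ ≈ e_4/e_3 = 3.095×10⁻⁴/8.148×10⁻⁴ = 0.3798.
After j more steps, e_{4+j} ≈ 3.095×10⁻⁴·ρ^j; need ρ^j ≤ 1e-13/3.095×10⁻⁴ = 3.23102e-10.
j ≥ ln(3.23102e-10)/ln(0.3798) = -21.8531/-0.96811 = 22.573.
So 23 more iterations are needed.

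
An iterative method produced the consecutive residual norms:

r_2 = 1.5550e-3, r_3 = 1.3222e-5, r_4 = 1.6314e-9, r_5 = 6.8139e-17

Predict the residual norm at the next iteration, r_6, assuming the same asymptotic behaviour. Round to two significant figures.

8.0e-31

First estimate the order: p ≈ ln(r_5/r_4) / ln(r_4/r_3) = ln(6.8139e-17/1.6314e-9)/ln(1.6314e-9/1.3222e-5) = ln(4.17672e-08)/ln(0.000123385) ≈ 1.8879.
Then r_6 ≈ r_5·(r_5/r_4)^p = 6.8139e-17·(4.17672e-08)^1.8879 = 6.8139e-17·1.17186e-14 ≈ 7.985e-31.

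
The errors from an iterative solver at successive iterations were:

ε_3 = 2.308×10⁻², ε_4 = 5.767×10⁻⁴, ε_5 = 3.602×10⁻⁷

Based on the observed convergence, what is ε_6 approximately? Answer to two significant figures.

First estimate the order: p ≈ ln(ε_5/ε_4) / ln(ε_4/ε_3) = ln(3.602×10⁻⁷/5.767×10⁻⁴)/ln(5.767×10⁻⁴/2.308×10⁻²) = ln(0.000624588)/ln(0.024987) ≈ 1.9999.
Then ε_6 ≈ ε_5·(ε_5/ε_4)^p = 3.602×10⁻⁷·(0.000624588)^1.9999 = 3.602×10⁻⁷·3.90398e-07 ≈ 1.406e-13.

1.4e-13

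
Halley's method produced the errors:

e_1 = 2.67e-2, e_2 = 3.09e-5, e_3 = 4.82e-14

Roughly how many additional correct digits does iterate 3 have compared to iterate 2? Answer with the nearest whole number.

9

Digits gained ≈ log₁₀(e_2/e_3) = log₁₀(3.09e-5/4.82e-14) = log₁₀(6.41079e+08) ≈ 8.807.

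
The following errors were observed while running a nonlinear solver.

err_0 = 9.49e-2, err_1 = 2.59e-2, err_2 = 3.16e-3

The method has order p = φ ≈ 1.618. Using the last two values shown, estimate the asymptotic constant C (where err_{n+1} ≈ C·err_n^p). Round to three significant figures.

1.17

C ≈ err_2 / err_1^1.618
  = 3.16e-3 / (2.59e-2)^1.618
  = 3.16e-3 / 0.00270844 ≈ 1.1667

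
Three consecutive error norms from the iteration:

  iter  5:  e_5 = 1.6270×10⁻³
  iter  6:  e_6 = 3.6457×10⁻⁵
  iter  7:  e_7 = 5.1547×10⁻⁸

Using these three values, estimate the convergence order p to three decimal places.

p ≈ ln(e_7/e_6) / ln(e_6/e_5)
  = ln(5.1547×10⁻⁸/3.6457×10⁻⁵) / ln(3.6457×10⁻⁵/1.6270×10⁻³)
  = ln(0.00141391) / ln(0.0224075)
  = -6.561396 / -3.798360 ≈ 1.727429

1.727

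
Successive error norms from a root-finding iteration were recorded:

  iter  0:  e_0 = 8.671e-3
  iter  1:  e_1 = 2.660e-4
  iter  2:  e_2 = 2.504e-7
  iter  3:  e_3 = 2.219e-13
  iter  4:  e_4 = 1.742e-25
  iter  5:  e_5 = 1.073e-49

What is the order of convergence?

2

Consecutive ratios: e_5/e_4 = 1.073e-49/1.742e-25 = 6.15959e-25, e_4/e_3 = 1.742e-25/2.219e-13 = 7.85038e-13.
p ≈ ln(6.15959e-25)/ln(7.85038e-13) = -55.7466/-27.8730 ≈ 2.00.
So the convergence is quadratic (order 2).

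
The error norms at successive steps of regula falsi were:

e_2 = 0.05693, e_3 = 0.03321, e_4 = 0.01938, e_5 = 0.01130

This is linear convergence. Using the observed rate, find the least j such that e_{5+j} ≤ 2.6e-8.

25

Rate ρ ≈ e_5/e_4 = 0.01130/0.01938 = 0.5831.
After j more steps, e_{5+j} ≈ 0.01130·ρ^j; need ρ^j ≤ 2.6e-8/0.01130 = 2.30088e-06.
j ≥ ln(2.30088e-06)/ln(0.5831) = -12.9822/-0.53940 = 24.068.
So 25 more iterations are needed.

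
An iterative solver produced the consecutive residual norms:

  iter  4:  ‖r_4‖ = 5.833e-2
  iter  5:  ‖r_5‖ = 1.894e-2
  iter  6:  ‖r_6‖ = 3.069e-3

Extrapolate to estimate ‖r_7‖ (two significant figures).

First estimate the order: p ≈ ln(‖r_6‖/‖r_5‖) / ln(‖r_5‖/‖r_4‖) = ln(3.069e-3/1.894e-2)/ln(1.894e-2/5.833e-2) = ln(0.162038)/ln(0.324704) ≈ 1.6179.
Then ‖r_7‖ ≈ ‖r_6‖·(‖r_6‖/‖r_5‖)^p = 3.069e-3·(0.162038)^1.6179 = 3.069e-3·0.0526307 ≈ 0.0001615.

1.6e-4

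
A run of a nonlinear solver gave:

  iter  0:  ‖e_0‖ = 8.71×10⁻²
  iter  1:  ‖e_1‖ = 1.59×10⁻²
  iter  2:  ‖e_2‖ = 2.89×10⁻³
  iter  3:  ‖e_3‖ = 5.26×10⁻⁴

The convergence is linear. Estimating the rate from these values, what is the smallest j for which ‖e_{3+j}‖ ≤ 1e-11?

Rate ρ ≈ ‖e_3‖/‖e_2‖ = 5.26×10⁻⁴/2.89×10⁻³ = 0.1820.
After j more steps, ‖e_{3+j}‖ ≈ 5.26×10⁻⁴·ρ^j; need ρ^j ≤ 1e-11/5.26×10⁻⁴ = 1.90114e-08.
j ≥ ln(1.90114e-08)/ln(0.1820) = -17.7782/-1.70375 = 10.435.
So 11 more iterations are needed.

11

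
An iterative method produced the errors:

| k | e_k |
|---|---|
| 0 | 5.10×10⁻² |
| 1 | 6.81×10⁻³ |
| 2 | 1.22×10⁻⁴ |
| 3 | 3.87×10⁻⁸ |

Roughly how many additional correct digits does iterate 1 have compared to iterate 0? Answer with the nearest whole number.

Digits gained ≈ log₁₀(e_0/e_1) = log₁₀(5.10×10⁻²/6.81×10⁻³) = log₁₀(7.48899) ≈ 0.874.

1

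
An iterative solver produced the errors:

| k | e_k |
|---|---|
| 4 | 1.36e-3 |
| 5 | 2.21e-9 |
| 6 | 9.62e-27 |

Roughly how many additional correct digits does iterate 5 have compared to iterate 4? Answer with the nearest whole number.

Digits gained ≈ log₁₀(e_4/e_5) = log₁₀(1.36e-3/2.21e-9) = log₁₀(615385) ≈ 5.789.

6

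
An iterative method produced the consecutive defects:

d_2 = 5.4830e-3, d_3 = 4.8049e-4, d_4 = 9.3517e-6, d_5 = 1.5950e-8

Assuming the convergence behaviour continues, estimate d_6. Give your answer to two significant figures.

First estimate the order: p ≈ ln(d_5/d_4) / ln(d_4/d_3) = ln(1.5950e-8/9.3517e-6)/ln(9.3517e-6/4.8049e-4) = ln(0.00170557)/ln(0.0194628) ≈ 1.6180.
Then d_6 ≈ d_5·(d_5/d_4)^p = 1.5950e-8·(0.00170557)^1.6180 = 1.5950e-8·3.32021e-05 ≈ 5.296e-13.

5.3e-13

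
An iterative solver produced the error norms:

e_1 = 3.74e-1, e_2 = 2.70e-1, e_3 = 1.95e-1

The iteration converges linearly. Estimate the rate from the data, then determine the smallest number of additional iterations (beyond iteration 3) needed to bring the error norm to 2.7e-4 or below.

21

Rate ρ ≈ e_3/e_2 = 1.95e-1/2.70e-1 = 0.7222.
After j more steps, e_{3+j} ≈ 1.95e-1·ρ^j; need ρ^j ≤ 2.7e-4/1.95e-1 = 0.00138462.
j ≥ ln(0.00138462)/ln(0.7222) = -6.5823/-0.32545 = 20.225.
So 21 more iterations are needed.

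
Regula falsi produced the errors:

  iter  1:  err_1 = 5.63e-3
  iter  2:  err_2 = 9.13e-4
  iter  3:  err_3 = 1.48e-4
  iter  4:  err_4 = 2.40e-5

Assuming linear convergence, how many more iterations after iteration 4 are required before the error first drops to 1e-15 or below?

Rate ρ ≈ err_4/err_3 = 2.40e-5/1.48e-4 = 0.1622.
After j more steps, err_{4+j} ≈ 2.40e-5·ρ^j; need ρ^j ≤ 1e-15/2.40e-5 = 4.16667e-11.
j ≥ ln(4.16667e-11)/ln(0.1622) = -23.9013/-1.81893 = 13.140.
So 14 more iterations are needed.

14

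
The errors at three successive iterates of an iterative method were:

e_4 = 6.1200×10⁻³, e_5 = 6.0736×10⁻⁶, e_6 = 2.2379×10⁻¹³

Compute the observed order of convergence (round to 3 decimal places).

2.475

p ≈ ln(e_6/e_5) / ln(e_5/e_4)
  = ln(2.2379×10⁻¹³/6.0736×10⁻⁶) / ln(6.0736×10⁻⁶/6.1200×10⁻³)
  = ln(3.68464e-08) / ln(0.000992418)
  = -17.116508 / -6.915366 ≈ 2.475141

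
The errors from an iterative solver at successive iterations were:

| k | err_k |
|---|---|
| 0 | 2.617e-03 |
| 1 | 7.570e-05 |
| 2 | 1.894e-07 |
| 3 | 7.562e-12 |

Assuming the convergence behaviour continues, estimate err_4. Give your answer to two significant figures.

2.8e-19

First estimate the order: p ≈ ln(err_3/err_2) / ln(err_2/err_1) = ln(7.562e-12/1.894e-07)/ln(1.894e-07/7.570e-05) = ln(3.99261e-05)/ln(0.00250198) ≈ 1.6907.
Then err_4 ≈ err_3·(err_3/err_2)^p = 7.562e-12·(3.99261e-05)^1.6907 = 7.562e-12·3.65633e-08 ≈ 2.765e-19.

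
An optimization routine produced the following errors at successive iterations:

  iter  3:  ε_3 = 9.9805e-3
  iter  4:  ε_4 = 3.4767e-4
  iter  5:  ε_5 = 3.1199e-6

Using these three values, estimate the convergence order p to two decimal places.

1.40

p ≈ ln(ε_5/ε_4) / ln(ε_4/ε_3)
  = ln(3.1199e-6/3.4767e-4) / ln(3.4767e-4/9.9805e-3)
  = ln(0.00897374) / ln(0.0348349)
  = -4.71345 / -3.35714 ≈ 1.40401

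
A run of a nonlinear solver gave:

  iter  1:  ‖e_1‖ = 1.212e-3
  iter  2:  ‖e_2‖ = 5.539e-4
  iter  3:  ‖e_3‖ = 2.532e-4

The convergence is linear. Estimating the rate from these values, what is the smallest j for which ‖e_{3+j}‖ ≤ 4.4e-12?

Rate ρ ≈ ‖e_3‖/‖e_2‖ = 2.532e-4/5.539e-4 = 0.4571.
After j more steps, ‖e_{3+j}‖ ≈ 2.532e-4·ρ^j; need ρ^j ≤ 4.4e-12/2.532e-4 = 1.73776e-08.
j ≥ ln(1.73776e-08)/ln(0.4571) = -17.8681/-0.78285 = 22.824.
So 23 more iterations are needed.

23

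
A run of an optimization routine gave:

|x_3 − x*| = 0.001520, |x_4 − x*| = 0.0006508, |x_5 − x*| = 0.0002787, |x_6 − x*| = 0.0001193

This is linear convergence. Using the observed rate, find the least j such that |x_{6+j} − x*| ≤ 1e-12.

22

Rate ρ ≈ |x_6 − x*|/|x_5 − x*| = 0.0001193/0.0002787 = 0.4281.
After j more steps, |x_{6+j} − x*| ≈ 0.0001193·ρ^j; need ρ^j ≤ 1e-12/0.0001193 = 8.38223e-09.
j ≥ ln(8.38223e-09)/ln(0.4281) = -18.5972/-0.84840 = 21.920.
So 22 more iterations are needed.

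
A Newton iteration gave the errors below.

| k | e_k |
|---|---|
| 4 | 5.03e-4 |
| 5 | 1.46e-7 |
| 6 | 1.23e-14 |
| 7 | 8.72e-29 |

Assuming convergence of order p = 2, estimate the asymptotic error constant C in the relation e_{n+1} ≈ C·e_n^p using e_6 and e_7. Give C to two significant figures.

C ≈ e_7 / e_6^2
  = 8.72e-29 / (1.23e-14)^2
  = 8.72e-29 / 1.5129e-28 ≈ 0.57638

0.58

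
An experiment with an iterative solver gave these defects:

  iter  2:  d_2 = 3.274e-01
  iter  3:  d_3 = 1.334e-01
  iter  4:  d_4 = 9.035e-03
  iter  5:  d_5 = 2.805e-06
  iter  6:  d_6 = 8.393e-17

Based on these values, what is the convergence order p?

3

Consecutive ratios: d_6/d_5 = 8.393e-17/2.805e-06 = 2.99216e-11, d_5/d_4 = 2.805e-06/9.035e-03 = 0.000310459.
p ≈ ln(2.99216e-11)/ln(0.000310459) = -24.2324/-8.0775 ≈ 3.00.
So the convergence is cubic (order 3).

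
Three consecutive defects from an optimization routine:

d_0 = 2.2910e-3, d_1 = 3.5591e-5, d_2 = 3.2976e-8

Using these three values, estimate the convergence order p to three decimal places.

1.677

p ≈ ln(d_2/d_1) / ln(d_1/d_0)
  = ln(3.2976e-8/3.5591e-5) / ln(3.5591e-5/2.2910e-3)
  = ln(0.000926526) / ln(0.0155351)
  = -6.984068 / -4.164653 ≈ 1.676987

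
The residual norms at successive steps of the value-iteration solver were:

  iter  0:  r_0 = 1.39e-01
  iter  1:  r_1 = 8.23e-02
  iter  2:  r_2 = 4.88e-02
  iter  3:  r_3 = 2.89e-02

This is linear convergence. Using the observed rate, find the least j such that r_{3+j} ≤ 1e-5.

Rate ρ ≈ r_3/r_2 = 2.89e-02/4.88e-02 = 0.5922.
After j more steps, r_{3+j} ≈ 2.89e-02·ρ^j; need ρ^j ≤ 1e-5/2.89e-02 = 0.000346021.
j ≥ ln(0.000346021)/ln(0.5922) = -7.9690/-0.52391 = 15.211.
So 16 more iterations are needed.

16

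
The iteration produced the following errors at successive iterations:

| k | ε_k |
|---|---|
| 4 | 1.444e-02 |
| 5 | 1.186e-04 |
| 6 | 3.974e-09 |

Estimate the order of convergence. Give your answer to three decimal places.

2.146

p ≈ ln(ε_6/ε_5) / ln(ε_5/ε_4)
  = ln(3.974e-09/1.186e-04) / ln(1.186e-04/1.444e-02)
  = ln(3.35076e-05) / ln(0.0082133)
  = -10.303738 / -4.802000 ≈ 2.145718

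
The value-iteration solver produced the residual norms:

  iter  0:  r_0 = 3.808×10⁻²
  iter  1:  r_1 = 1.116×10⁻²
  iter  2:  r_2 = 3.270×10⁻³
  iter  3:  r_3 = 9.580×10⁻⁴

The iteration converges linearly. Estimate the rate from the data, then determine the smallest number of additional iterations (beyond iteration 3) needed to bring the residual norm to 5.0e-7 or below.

Rate ρ ≈ r_3/r_2 = 9.580×10⁻⁴/3.270×10⁻³ = 0.2930.
After j more steps, r_{3+j} ≈ 9.580×10⁻⁴·ρ^j; need ρ^j ≤ 5.0e-7/9.580×10⁻⁴ = 0.000521921.
j ≥ ln(0.000521921)/ln(0.2930) = -7.5580/-1.22758 = 6.157.
So 7 more iterations are needed.

7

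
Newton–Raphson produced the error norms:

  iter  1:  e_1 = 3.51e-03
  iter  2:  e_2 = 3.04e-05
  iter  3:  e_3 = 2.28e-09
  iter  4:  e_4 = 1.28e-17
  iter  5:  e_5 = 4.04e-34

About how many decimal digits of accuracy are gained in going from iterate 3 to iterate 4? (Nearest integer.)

Digits gained ≈ log₁₀(e_3/e_4) = log₁₀(2.28e-09/1.28e-17) = log₁₀(1.78125e+08) ≈ 8.251.

8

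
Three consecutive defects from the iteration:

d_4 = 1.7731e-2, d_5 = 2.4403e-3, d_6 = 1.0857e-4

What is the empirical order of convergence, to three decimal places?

p ≈ ln(d_6/d_5) / ln(d_5/d_4)
  = ln(1.0857e-4/2.4403e-3) / ln(2.4403e-3/1.7731e-2)
  = ln(0.0444904) / ln(0.137629)
  = -3.112482 / -1.983194 ≈ 1.569429

1.569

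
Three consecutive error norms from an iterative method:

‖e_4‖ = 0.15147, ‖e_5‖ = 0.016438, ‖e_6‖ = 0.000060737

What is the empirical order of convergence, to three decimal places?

2.522

p ≈ ln(‖e_6‖/‖e_5‖) / ln(‖e_5‖/‖e_4‖)
  = ln(0.000060737/0.016438) / ln(0.016438/0.15147)
  = ln(0.00369491) / ln(0.108523)
  = -5.600799 / -2.220793 ≈ 2.521982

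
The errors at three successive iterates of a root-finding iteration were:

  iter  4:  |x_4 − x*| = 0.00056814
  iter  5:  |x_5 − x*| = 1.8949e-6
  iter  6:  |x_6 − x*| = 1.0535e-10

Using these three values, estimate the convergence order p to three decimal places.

p ≈ ln(|x_6 − x*|/|x_5 − x*|) / ln(|x_5 − x*|/|x_4 − x*|)
  = ln(1.0535e-10/1.8949e-6) / ln(1.8949e-6/0.00056814)
  = ln(5.55966e-05) / ln(0.00333527)
  = -9.797389 / -5.703202 ≈ 1.717875

1.718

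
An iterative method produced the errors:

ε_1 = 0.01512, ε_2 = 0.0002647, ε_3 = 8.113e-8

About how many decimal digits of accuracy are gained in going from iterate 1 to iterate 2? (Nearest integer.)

Digits gained ≈ log₁₀(ε_1/ε_2) = log₁₀(0.01512/0.0002647) = log₁₀(57.1213) ≈ 1.757.

2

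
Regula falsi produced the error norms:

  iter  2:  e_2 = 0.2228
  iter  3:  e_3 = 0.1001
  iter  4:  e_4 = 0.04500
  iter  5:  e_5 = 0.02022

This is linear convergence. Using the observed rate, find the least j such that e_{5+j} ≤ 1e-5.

Rate ρ ≈ e_5/e_4 = 0.02022/0.04500 = 0.4493.
After j more steps, e_{5+j} ≈ 0.02022·ρ^j; need ρ^j ≤ 1e-5/0.02022 = 0.00049456.
j ≥ ln(0.00049456)/ln(0.4493) = -7.6118/-0.80006 = 9.514.
So 10 more iterations are needed.

10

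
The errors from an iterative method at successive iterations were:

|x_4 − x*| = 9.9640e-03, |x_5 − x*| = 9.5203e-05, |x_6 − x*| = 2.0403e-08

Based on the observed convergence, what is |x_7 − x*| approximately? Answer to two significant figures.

First estimate the order: p ≈ ln(|x_6 − x*|/|x_5 − x*|) / ln(|x_5 − x*|/|x_4 − x*|) = ln(2.0403e-08/9.5203e-05)/ln(9.5203e-05/9.9640e-03) = ln(0.00021431)/ln(0.0095547) ≈ 1.8165.
Then |x_7 − x*| ≈ |x_6 − x*|·(|x_6 − x*|/|x_5 − x*|)^p = 2.0403e-08·(0.00021431)^1.8165 = 2.0403e-08·2.16441e-07 ≈ 4.416e-15.

4.4e-15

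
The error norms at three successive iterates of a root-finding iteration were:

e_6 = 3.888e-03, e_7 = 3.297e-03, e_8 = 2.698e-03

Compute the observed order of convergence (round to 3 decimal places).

p ≈ ln(e_8/e_7) / ln(e_7/e_6)
  = ln(2.698e-03/3.297e-03) / ln(3.297e-03/3.888e-03)
  = ln(0.81832) / ln(0.847994)
  = -0.200502 / -0.164882 ≈ 1.216033

1.216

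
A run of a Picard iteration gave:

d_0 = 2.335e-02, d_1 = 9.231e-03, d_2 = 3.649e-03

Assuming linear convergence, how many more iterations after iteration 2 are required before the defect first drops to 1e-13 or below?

Rate ρ ≈ d_2/d_1 = 3.649e-03/9.231e-03 = 0.3953.
After j more steps, d_{2+j} ≈ 3.649e-03·ρ^j; need ρ^j ≤ 1e-13/3.649e-03 = 2.74048e-11.
j ≥ ln(2.74048e-11)/ln(0.3953) = -24.3203/-0.92811 = 26.204.
So 27 more iterations are needed.

27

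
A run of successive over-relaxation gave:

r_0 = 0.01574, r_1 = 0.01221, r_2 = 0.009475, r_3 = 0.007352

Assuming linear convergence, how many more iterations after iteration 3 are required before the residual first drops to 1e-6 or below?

Rate ρ ≈ r_3/r_2 = 0.007352/0.009475 = 0.7759.
After j more steps, r_{3+j} ≈ 0.007352·ρ^j; need ρ^j ≤ 1e-6/0.007352 = 0.000136017.
j ≥ ln(0.000136017)/ln(0.7759) = -8.9027/-0.25373 = 35.087.
So 36 more iterations are needed.

36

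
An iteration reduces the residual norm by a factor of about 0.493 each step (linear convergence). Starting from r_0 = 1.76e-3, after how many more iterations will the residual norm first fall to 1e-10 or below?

After k steps, r_k ≈ 1.76e-3·0.493^k.
Need 0.493^k ≤ 1e-10/1.76e-3 = 5.68182e-08.
k ≥ ln(5.68182e-08)/ln(0.493) = -16.6834/-0.70725 = 23.589.
Smallest integer k = 24.

24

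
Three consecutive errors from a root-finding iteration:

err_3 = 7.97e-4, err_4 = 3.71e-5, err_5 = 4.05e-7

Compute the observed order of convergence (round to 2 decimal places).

1.47

p ≈ ln(err_5/err_4) / ln(err_4/err_3)
  = ln(4.05e-7/3.71e-5) / ln(3.71e-5/7.97e-4)
  = ln(0.0109164) / ln(0.0465496)
  = -4.51749 / -3.06724 ≈ 1.47282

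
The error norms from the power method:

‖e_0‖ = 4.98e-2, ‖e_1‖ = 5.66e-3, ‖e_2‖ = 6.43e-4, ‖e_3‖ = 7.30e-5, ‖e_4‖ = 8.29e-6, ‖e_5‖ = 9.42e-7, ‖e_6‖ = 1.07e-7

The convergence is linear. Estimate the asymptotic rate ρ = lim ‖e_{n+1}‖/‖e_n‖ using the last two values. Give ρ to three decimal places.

0.114

ρ ≈ ‖e_6‖/‖e_5‖ = 1.07e-7/9.42e-7 = 0.11359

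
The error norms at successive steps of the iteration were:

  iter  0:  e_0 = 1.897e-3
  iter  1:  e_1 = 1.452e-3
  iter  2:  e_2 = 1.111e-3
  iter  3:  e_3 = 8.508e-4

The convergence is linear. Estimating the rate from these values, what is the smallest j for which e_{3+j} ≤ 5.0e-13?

Rate ρ ≈ e_3/e_2 = 8.508e-4/1.111e-3 = 0.7658.
After j more steps, e_{3+j} ≈ 8.508e-4·ρ^j; need ρ^j ≤ 5.0e-13/8.508e-4 = 5.87682e-10.
j ≥ ln(5.87682e-10)/ln(0.7658) = -21.2548/-0.26683 = 79.657.
So 80 more iterations are needed.

80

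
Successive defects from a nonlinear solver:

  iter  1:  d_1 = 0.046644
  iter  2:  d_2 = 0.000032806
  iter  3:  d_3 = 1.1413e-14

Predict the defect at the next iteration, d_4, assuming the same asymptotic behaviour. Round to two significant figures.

4.8e-43

First estimate the order: p ≈ ln(d_3/d_2) / ln(d_2/d_1) = ln(1.1413e-14/0.000032806)/ln(0.000032806/0.046644) = ln(3.47894e-10)/ln(0.000703327) ≈ 3.0000.
Then d_4 ≈ d_3·(d_3/d_2)^p = 1.1413e-14·(3.47894e-10)^3.0000 = 1.1413e-14·4.21057e-29 ≈ 4.806e-43.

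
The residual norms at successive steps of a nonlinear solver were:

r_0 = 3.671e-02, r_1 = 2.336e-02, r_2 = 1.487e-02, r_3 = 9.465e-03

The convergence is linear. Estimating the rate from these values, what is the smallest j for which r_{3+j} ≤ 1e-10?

Rate ρ ≈ r_3/r_2 = 9.465e-03/1.487e-02 = 0.6365.
After j more steps, r_{3+j} ≈ 9.465e-03·ρ^j; need ρ^j ≤ 1e-10/9.465e-03 = 1.05652e-08.
j ≥ ln(1.05652e-08)/ln(0.6365) = -18.3657/-0.45177 = 40.653.
So 41 more iterations are needed.

41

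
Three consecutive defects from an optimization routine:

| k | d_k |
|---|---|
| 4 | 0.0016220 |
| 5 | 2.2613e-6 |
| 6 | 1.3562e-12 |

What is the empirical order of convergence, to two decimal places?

p ≈ ln(d_6/d_5) / ln(d_5/d_4)
  = ln(1.3562e-12/2.2613e-6) / ln(2.2613e-6/0.0016220)
  = ln(5.99744e-07) / ln(0.00139414)
  = -14.32676 / -6.57548 ≈ 2.17882

2.18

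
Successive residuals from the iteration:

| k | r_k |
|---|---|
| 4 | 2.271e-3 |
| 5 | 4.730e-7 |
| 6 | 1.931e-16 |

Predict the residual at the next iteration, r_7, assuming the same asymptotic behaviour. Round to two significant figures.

First estimate the order: p ≈ ln(r_6/r_5) / ln(r_5/r_4) = ln(1.931e-16/4.730e-7)/ln(4.730e-7/2.271e-3) = ln(4.08245e-10)/ln(0.000208278) ≈ 2.5504.
Then r_7 ≈ r_6·(r_6/r_5)^p = 1.931e-16·(4.08245e-10)^2.5504 = 1.931e-16·1.13264e-24 ≈ 2.187e-40.

2.2e-40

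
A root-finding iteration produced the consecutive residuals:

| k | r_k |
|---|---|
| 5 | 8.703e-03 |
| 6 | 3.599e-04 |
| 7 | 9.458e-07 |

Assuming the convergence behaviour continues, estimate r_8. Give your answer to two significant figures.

First estimate the order: p ≈ ln(r_7/r_6) / ln(r_6/r_5) = ln(9.458e-07/3.599e-04)/ln(3.599e-04/8.703e-03) = ln(0.00262795)/ln(0.0413536) ≈ 1.8651.
Then r_8 ≈ r_7·(r_7/r_6)^p = 9.458e-07·(0.00262795)^1.8651 = 9.458e-07·1.53932e-05 ≈ 1.456e-11.

1.5e-11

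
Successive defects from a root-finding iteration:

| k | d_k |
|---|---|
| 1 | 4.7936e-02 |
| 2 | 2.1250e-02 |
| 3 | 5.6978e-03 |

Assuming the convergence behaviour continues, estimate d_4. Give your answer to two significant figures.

First estimate the order: p ≈ ln(d_3/d_2) / ln(d_2/d_1) = ln(5.6978e-03/2.1250e-02)/ln(2.1250e-02/4.7936e-02) = ln(0.268132)/ln(0.443299) ≈ 1.6180.
Then d_4 ≈ d_3·(d_3/d_2)^p = 5.6978e-03·(0.268132)^1.6180 = 5.6978e-03·0.118869 ≈ 0.0006773.

6.8e-4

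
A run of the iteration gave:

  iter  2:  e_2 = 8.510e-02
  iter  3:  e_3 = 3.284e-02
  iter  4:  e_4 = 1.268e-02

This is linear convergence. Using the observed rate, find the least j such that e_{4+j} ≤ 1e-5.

8

Rate ρ ≈ e_4/e_3 = 1.268e-02/3.284e-02 = 0.3861.
After j more steps, e_{4+j} ≈ 1.268e-02·ρ^j; need ρ^j ≤ 1e-5/1.268e-02 = 0.000788644.
j ≥ ln(0.000788644)/ln(0.3861) = -7.1452/-0.95166 = 7.508.
So 8 more iterations are needed.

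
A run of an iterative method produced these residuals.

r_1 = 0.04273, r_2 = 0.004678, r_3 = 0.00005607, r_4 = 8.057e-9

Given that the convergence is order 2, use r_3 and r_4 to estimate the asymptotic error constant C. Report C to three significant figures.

C ≈ r_4 / r_3^2
  = 8.057e-9 / (0.00005607)^2
  = 8.057e-9 / 3.14384e-09 ≈ 2.5628

2.56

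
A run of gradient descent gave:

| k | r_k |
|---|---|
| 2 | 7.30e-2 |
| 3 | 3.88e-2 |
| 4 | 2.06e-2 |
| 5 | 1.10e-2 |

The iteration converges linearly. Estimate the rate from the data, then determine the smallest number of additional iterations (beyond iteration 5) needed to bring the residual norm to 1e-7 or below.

Rate ρ ≈ r_5/r_4 = 1.10e-2/2.06e-2 = 0.5340.
After j more steps, r_{5+j} ≈ 1.10e-2·ρ^j; need ρ^j ≤ 1e-7/1.10e-2 = 9.09091e-06.
j ≥ ln(9.09091e-06)/ln(0.5340) = -11.6082/-0.62736 = 18.503.
So 19 more iterations are needed.

19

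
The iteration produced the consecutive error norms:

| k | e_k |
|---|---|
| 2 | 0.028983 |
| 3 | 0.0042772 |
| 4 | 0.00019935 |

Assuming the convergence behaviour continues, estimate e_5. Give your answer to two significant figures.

1.5e-6

First estimate the order: p ≈ ln(e_4/e_3) / ln(e_3/e_2) = ln(0.00019935/0.0042772)/ln(0.0042772/0.028983) = ln(0.0466076)/ln(0.147576) ≈ 1.6024.
Then e_5 ≈ e_4·(e_4/e_3)^p = 0.00019935·(0.0466076)^1.6024 = 0.00019935·0.00735081 ≈ 1.465e-06.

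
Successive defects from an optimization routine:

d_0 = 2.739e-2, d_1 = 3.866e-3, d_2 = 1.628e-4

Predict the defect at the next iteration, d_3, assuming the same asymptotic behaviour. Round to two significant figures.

9.7e-7

First estimate the order: p ≈ ln(d_2/d_1) / ln(d_1/d_0) = ln(1.628e-4/3.866e-3)/ln(3.866e-3/2.739e-2) = ln(0.0421107)/ln(0.141146) ≈ 1.6177.
Then d_3 ≈ d_2·(d_2/d_1)^p = 1.628e-4·(0.0421107)^1.6177 = 1.628e-4·0.00595223 ≈ 9.69e-07.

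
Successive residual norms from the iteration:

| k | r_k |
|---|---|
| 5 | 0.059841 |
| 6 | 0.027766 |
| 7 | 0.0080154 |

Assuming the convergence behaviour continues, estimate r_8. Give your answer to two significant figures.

First estimate the order: p ≈ ln(r_7/r_6) / ln(r_6/r_5) = ln(0.0080154/0.027766)/ln(0.027766/0.059841) = ln(0.288677)/ln(0.463996) ≈ 1.6180.
Then r_8 ≈ r_7·(r_7/r_6)^p = 0.0080154·(0.288677)^1.6180 = 0.0080154·0.133951 ≈ 0.001074.

1.1e-3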